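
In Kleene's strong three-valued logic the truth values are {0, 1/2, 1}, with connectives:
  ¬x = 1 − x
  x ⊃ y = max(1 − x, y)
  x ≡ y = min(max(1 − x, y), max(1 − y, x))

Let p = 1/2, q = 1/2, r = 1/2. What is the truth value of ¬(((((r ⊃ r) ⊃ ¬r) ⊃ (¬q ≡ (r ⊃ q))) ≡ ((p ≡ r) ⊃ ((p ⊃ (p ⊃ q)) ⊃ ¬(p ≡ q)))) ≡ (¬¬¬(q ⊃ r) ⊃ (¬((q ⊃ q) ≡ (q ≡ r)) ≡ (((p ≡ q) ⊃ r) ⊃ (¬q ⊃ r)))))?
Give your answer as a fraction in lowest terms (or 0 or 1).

1/2

r ⊃ r = 1/2 ⊃ 1/2 = 1/2
¬r = ¬1/2 = 1/2
(r ⊃ r) ⊃ ¬r = 1/2 ⊃ 1/2 = 1/2
¬q = ¬1/2 = 1/2
r ⊃ q = 1/2 ⊃ 1/2 = 1/2
¬q ≡ (r ⊃ q) = 1/2 ≡ 1/2 = 1/2
((r ⊃ r) ⊃ ¬r) ⊃ (¬q ≡ (r ⊃ q)) = 1/2 ⊃ 1/2 = 1/2
p ≡ r = 1/2 ≡ 1/2 = 1/2
p ⊃ q = 1/2 ⊃ 1/2 = 1/2
p ⊃ (p ⊃ q) = 1/2 ⊃ 1/2 = 1/2
p ≡ q = 1/2 ≡ 1/2 = 1/2
¬(p ≡ q) = ¬1/2 = 1/2
(p ⊃ (p ⊃ q)) ⊃ ¬(p ≡ q) = 1/2 ⊃ 1/2 = 1/2
(p ≡ r) ⊃ ((p ⊃ (p ⊃ q)) ⊃ ¬(p ≡ q)) = 1/2 ⊃ 1/2 = 1/2
(((r ⊃ r) ⊃ ¬r) ⊃ (¬q ≡ (r ⊃ q))) ≡ ((p ≡ r) ⊃ ((p ⊃ (p ⊃ q)) ⊃ ¬(p ≡ q))) = 1/2 ≡ 1/2 = 1/2
q ⊃ r = 1/2 ⊃ 1/2 = 1/2
¬(q ⊃ r) = ¬1/2 = 1/2
¬¬(q ⊃ r) = ¬1/2 = 1/2
¬¬¬(q ⊃ r) = ¬1/2 = 1/2
q ⊃ q = 1/2 ⊃ 1/2 = 1/2
q ≡ r = 1/2 ≡ 1/2 = 1/2
(q ⊃ q) ≡ (q ≡ r) = 1/2 ≡ 1/2 = 1/2
¬((q ⊃ q) ≡ (q ≡ r)) = ¬1/2 = 1/2
p ≡ q = 1/2 ≡ 1/2 = 1/2
(p ≡ q) ⊃ r = 1/2 ⊃ 1/2 = 1/2
¬q = ¬1/2 = 1/2
¬q ⊃ r = 1/2 ⊃ 1/2 = 1/2
((p ≡ q) ⊃ r) ⊃ (¬q ⊃ r) = 1/2 ⊃ 1/2 = 1/2
¬((q ⊃ q) ≡ (q ≡ r)) ≡ (((p ≡ q) ⊃ r) ⊃ (¬q ⊃ r)) = 1/2 ≡ 1/2 = 1/2
¬¬¬(q ⊃ r) ⊃ (¬((q ⊃ q) ≡ (q ≡ r)) ≡ (((p ≡ q) ⊃ r) ⊃ (¬q ⊃ r))) = 1/2 ⊃ 1/2 = 1/2
((((r ⊃ r) ⊃ ¬r) ⊃ (¬q ≡ (r ⊃ q))) ≡ ((p ≡ r) ⊃ ((p ⊃ (p ⊃ q)) ⊃ ¬(p ≡ q)))) ≡ (¬¬¬(q ⊃ r) ⊃ (¬((q ⊃ q) ≡ (q ≡ r)) ≡ (((p ≡ q) ⊃ r) ⊃ (¬q ⊃ r)))) = 1/2 ≡ 1/2 = 1/2
¬(((((r ⊃ r) ⊃ ¬r) ⊃ (¬q ≡ (r ⊃ q))) ≡ ((p ≡ r) ⊃ ((p ⊃ (p ⊃ q)) ⊃ ¬(p ≡ q)))) ≡ (¬¬¬(q ⊃ r) ⊃ (¬((q ⊃ q) ≡ (q ≡ r)) ≡ (((p ≡ q) ⊃ r) ⊃ (¬q ⊃ r))))) = ¬1/2 = 1/2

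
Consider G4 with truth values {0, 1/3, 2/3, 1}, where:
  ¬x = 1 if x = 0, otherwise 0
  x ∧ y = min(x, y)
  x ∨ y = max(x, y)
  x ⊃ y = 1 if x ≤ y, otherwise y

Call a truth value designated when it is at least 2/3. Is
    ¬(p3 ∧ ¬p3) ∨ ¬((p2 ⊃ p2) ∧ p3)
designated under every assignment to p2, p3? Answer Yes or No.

Yes

p2 = 0, p3 = 0 ↦ 1
p2 = 0, p3 = 1/3 ↦ 1
p2 = 0, p3 = 2/3 ↦ 1
p2 = 0, p3 = 1 ↦ 1
p2 = 1/3, p3 = 0 ↦ 1
p2 = 1/3, p3 = 1/3 ↦ 1
p2 = 1/3, p3 = 2/3 ↦ 1
p2 = 1/3, p3 = 1 ↦ 1
p2 = 2/3, p3 = 0 ↦ 1
p2 = 2/3, p3 = 1/3 ↦ 1
p2 = 2/3, p3 = 2/3 ↦ 1
p2 = 2/3, p3 = 1 ↦ 1
p2 = 1, p3 = 0 ↦ 1
p2 = 1, p3 = 1/3 ↦ 1
p2 = 1, p3 = 2/3 ↦ 1
p2 = 1, p3 = 1 ↦ 1
Every assignment gives a value ≥ 2/3.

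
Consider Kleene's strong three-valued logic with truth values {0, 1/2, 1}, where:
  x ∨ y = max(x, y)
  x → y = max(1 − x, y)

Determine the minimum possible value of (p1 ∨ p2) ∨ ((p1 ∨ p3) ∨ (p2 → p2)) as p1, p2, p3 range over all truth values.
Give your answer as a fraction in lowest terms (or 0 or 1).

1/2

Take p1 = 0, p2 = 1/2, p3 = 0:
p1 ∨ p2 = 0 ∨ 1/2 = 1/2
p1 ∨ p3 = 0 ∨ 0 = 0
p2 → p2 = 1/2 → 1/2 = 1/2
(p1 ∨ p3) ∨ (p2 → p2) = 0 ∨ 1/2 = 1/2
(p1 ∨ p2) ∨ ((p1 ∨ p3) ∨ (p2 → p2)) = 1/2 ∨ 1/2 = 1/2
No assignment yields a value below 1/2, so this is the minimum.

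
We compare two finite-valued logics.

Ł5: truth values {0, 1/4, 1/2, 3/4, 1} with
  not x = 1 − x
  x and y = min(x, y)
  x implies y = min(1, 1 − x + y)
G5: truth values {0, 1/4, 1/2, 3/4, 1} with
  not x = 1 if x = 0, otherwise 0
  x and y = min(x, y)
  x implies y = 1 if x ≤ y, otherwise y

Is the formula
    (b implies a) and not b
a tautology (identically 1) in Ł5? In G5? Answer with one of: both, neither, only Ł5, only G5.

neither

In Ł5: at a = 0, b = 1/4 the value is 3/4 — not a tautology.
In G5: at a = 0, b = 1/4 the value is 0 — not a tautology.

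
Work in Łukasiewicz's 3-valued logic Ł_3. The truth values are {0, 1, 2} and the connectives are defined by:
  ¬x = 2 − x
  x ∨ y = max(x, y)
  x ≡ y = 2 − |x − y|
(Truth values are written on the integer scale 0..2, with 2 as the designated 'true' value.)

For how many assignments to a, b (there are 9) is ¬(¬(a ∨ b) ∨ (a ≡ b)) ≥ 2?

2

a = 0, b = 0 ↦ 0  <
a = 0, b = 1 ↦ 1  <
a = 0, b = 2 ↦ 2  ≥
a = 1, b = 0 ↦ 1  <
a = 1, b = 1 ↦ 0  <
a = 1, b = 2 ↦ 1  <
a = 2, b = 0 ↦ 2  ≥
a = 2, b = 1 ↦ 1  <
a = 2, b = 2 ↦ 0  <
So 2 of the 9 assignments meet the threshold.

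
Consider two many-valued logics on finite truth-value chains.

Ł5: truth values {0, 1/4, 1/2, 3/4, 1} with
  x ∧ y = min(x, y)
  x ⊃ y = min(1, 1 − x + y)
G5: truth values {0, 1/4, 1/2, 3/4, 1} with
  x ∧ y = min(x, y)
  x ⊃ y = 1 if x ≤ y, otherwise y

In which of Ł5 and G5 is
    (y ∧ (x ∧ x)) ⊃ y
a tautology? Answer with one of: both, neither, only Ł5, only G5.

both

In Ł5: every assignment gives 1 — tautology.
In G5: every assignment gives 1 — tautology.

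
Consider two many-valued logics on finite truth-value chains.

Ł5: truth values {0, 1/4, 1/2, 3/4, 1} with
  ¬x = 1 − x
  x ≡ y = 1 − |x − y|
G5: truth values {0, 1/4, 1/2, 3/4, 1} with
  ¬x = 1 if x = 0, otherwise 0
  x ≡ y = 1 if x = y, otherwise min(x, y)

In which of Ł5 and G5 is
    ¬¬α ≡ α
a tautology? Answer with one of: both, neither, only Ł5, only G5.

only Ł5

In Ł5: every assignment gives 1 — tautology.
In G5: at α = 1/4 the value is 1/4 — not a tautology.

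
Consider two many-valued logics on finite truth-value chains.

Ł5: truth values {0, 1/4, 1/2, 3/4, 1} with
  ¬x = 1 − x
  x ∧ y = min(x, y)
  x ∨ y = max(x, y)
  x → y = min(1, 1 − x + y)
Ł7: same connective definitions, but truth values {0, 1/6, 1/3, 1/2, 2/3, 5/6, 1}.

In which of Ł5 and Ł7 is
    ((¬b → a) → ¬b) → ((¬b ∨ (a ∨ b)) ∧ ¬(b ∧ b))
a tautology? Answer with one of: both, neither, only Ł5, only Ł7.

neither

In Ł5: at a = 0, b = 1/4 the value is 3/4 — not a tautology.
In Ł7: at a = 0, b = 1/6 the value is 5/6 — not a tautology.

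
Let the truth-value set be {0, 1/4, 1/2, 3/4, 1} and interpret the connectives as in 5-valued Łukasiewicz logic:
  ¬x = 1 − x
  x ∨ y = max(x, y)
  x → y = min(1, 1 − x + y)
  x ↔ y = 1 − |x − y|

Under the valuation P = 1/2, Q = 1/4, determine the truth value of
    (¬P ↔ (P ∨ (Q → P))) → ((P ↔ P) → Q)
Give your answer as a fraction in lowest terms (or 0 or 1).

3/4

¬P = ¬1/2 = 1/2
Q → P = 1/4 → 1/2 = 1
P ∨ (Q → P) = 1/2 ∨ 1 = 1
¬P ↔ (P ∨ (Q → P)) = 1/2 ↔ 1 = 1/2
P ↔ P = 1/2 ↔ 1/2 = 1
(P ↔ P) → Q = 1 → 1/4 = 1/4
(¬P ↔ (P ∨ (Q → P))) → ((P ↔ P) → Q) = 1/2 → 1/4 = 3/4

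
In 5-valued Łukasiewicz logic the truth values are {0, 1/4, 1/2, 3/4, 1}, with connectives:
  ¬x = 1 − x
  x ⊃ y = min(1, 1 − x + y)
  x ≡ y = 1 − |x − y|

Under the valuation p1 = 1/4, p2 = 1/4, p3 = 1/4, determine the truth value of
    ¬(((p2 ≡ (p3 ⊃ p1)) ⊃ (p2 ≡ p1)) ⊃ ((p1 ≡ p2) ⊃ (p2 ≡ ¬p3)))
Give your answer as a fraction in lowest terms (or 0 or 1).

p3 ⊃ p1 = 1/4 ⊃ 1/4 = 1
p2 ≡ (p3 ⊃ p1) = 1/4 ≡ 1 = 1/4
p2 ≡ p1 = 1/4 ≡ 1/4 = 1
(p2 ≡ (p3 ⊃ p1)) ⊃ (p2 ≡ p1) = 1/4 ⊃ 1 = 1
p1 ≡ p2 = 1/4 ≡ 1/4 = 1
¬p3 = ¬1/4 = 3/4
p2 ≡ ¬p3 = 1/4 ≡ 3/4 = 1/2
(p1 ≡ p2) ⊃ (p2 ≡ ¬p3) = 1 ⊃ 1/2 = 1/2
((p2 ≡ (p3 ⊃ p1)) ⊃ (p2 ≡ p1)) ⊃ ((p1 ≡ p2) ⊃ (p2 ≡ ¬p3)) = 1 ⊃ 1/2 = 1/2
¬(((p2 ≡ (p3 ⊃ p1)) ⊃ (p2 ≡ p1)) ⊃ ((p1 ≡ p2) ⊃ (p2 ≡ ¬p3))) = ¬1/2 = 1/2

1/2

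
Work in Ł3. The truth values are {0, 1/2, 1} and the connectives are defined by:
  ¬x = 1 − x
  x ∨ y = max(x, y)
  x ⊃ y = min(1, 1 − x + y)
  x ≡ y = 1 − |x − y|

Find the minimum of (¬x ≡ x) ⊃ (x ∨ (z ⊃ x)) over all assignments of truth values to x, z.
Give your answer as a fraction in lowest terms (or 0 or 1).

1/2

Take x = 1/2, z = 1:
¬x = ¬1/2 = 1/2
¬x ≡ x = 1/2 ≡ 1/2 = 1
z ⊃ x = 1 ⊃ 1/2 = 1/2
x ∨ (z ⊃ x) = 1/2 ∨ 1/2 = 1/2
(¬x ≡ x) ⊃ (x ∨ (z ⊃ x)) = 1 ⊃ 1/2 = 1/2
No assignment yields a value below 1/2, so this is the minimum.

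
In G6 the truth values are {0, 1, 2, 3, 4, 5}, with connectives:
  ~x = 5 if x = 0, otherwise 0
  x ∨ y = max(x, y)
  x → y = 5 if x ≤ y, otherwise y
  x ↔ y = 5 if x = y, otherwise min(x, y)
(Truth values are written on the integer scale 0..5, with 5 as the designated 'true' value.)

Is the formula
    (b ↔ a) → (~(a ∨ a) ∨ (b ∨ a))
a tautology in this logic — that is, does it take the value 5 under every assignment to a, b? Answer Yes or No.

No

Counterexample: take a = 1, b = 1.
b ↔ a = 1 ↔ 1 = 5
a ∨ a = 1 ∨ 1 = 1
~(a ∨ a) = ~1 = 0
b ∨ a = 1 ∨ 1 = 1
~(a ∨ a) ∨ (b ∨ a) = 0 ∨ 1 = 1
(b ↔ a) → (~(a ∨ a) ∨ (b ∨ a)) = 5 → 1 = 1
This gives 1 ≠ 5.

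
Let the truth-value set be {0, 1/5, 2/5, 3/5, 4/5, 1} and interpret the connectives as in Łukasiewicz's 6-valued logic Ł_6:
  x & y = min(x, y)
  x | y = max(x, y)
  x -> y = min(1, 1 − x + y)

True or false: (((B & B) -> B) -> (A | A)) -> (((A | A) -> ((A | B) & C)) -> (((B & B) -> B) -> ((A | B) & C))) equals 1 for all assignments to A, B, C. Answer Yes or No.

Yes

At A = 1, B = 3/5, C = 1/5, for instance:
B & B = 3/5 & 3/5 = 3/5
(B & B) -> B = 3/5 -> 3/5 = 1
A | A = 1 | 1 = 1
((B & B) -> B) -> (A | A) = 1 -> 1 = 1
A | B = 1 | 3/5 = 1
(A | B) & C = 1 & 1/5 = 1/5
(A | A) -> ((A | B) & C) = 1 -> 1/5 = 1/5
((B & B) -> B) -> ((A | B) & C) = 1 -> 1/5 = 1/5
((A | A) -> ((A | B) & C)) -> (((B & B) -> B) -> ((A | B) & C)) = 1/5 -> 1/5 = 1
(((B & B) -> B) -> (A | A)) -> (((A | A) -> ((A | B) & C)) -> (((B & B) -> B) -> ((A | B) & C))) = 1 -> 1 = 1
and checking the remaining 215 assignments likewise gives ≥ 1 in every case.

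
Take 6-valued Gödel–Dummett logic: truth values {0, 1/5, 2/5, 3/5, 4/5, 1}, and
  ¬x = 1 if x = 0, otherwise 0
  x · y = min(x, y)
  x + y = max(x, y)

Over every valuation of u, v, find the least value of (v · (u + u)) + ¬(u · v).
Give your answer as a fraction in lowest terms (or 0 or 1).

1/5

Take u = 1/5, v = 1/5:
u + u = 1/5 + 1/5 = 1/5
v · (u + u) = 1/5 · 1/5 = 1/5
u · v = 1/5 · 1/5 = 1/5
¬(u · v) = ¬1/5 = 0
(v · (u + u)) + ¬(u · v) = 1/5 + 0 = 1/5
No assignment yields a value below 1/5, so this is the minimum.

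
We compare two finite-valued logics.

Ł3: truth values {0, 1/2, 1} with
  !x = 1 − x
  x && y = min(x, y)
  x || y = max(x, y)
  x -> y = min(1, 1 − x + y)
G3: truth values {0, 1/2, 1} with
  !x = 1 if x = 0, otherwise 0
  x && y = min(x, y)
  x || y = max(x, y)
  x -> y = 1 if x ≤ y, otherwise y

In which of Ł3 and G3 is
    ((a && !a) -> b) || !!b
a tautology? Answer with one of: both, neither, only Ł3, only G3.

In Ł3: at a = 1/2, b = 0 the value is 1/2 — not a tautology.
In G3: every assignment gives 1 — tautology.

only G3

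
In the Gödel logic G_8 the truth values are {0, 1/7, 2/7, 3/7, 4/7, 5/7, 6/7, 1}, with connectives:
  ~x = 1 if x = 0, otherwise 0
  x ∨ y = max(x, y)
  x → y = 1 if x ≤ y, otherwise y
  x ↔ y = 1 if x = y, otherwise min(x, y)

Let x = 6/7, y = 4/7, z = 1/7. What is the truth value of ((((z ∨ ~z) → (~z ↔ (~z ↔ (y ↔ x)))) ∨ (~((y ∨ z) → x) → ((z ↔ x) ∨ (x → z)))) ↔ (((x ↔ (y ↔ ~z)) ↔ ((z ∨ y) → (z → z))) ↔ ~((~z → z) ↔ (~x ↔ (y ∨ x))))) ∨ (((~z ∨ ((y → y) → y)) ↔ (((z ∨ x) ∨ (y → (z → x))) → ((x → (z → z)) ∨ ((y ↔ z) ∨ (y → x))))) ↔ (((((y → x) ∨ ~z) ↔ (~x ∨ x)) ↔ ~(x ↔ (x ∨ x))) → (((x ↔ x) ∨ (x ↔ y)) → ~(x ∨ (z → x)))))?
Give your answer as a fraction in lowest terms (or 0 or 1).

~z = ~1/7 = 0
z ∨ ~z = 1/7 ∨ 0 = 1/7
~z = ~1/7 = 0
~z = ~1/7 = 0
y ↔ x = 4/7 ↔ 6/7 = 4/7
~z ↔ (y ↔ x) = 0 ↔ 4/7 = 0
~z ↔ (~z ↔ (y ↔ x)) = 0 ↔ 0 = 1
(z ∨ ~z) → (~z ↔ (~z ↔ (y ↔ x))) = 1/7 → 1 = 1
y ∨ z = 4/7 ∨ 1/7 = 4/7
(y ∨ z) → x = 4/7 → 6/7 = 1
~((y ∨ z) → x) = ~1 = 0
z ↔ x = 1/7 ↔ 6/7 = 1/7
x → z = 6/7 → 1/7 = 1/7
(z ↔ x) ∨ (x → z) = 1/7 ∨ 1/7 = 1/7
~((y ∨ z) → x) → ((z ↔ x) ∨ (x → z)) = 0 → 1/7 = 1
((z ∨ ~z) → (~z ↔ (~z ↔ (y ↔ x)))) ∨ (~((y ∨ z) → x) → ((z ↔ x) ∨ (x → z))) = 1 ∨ 1 = 1
~z = ~1/7 = 0
y ↔ ~z = 4/7 ↔ 0 = 0
x ↔ (y ↔ ~z) = 6/7 ↔ 0 = 0
z ∨ y = 1/7 ∨ 4/7 = 4/7
z → z = 1/7 → 1/7 = 1
(z ∨ y) → (z → z) = 4/7 → 1 = 1
(x ↔ (y ↔ ~z)) ↔ ((z ∨ y) → (z → z)) = 0 ↔ 1 = 0
~z = ~1/7 = 0
~z → z = 0 → 1/7 = 1
~x = ~6/7 = 0
y ∨ x = 4/7 ∨ 6/7 = 6/7
~x ↔ (y ∨ x) = 0 ↔ 6/7 = 0
(~z → z) ↔ (~x ↔ (y ∨ x)) = 1 ↔ 0 = 0
~((~z → z) ↔ (~x ↔ (y ∨ x))) = ~0 = 1
((x ↔ (y ↔ ~z)) ↔ ((z ∨ y) → (z → z))) ↔ ~((~z → z) ↔ (~x ↔ (y ∨ x))) = 0 ↔ 1 = 0
(((z ∨ ~z) → (~z ↔ (~z ↔ (y ↔ x)))) ∨ (~((y ∨ z) → x) → ((z ↔ x) ∨ (x → z)))) ↔ (((x ↔ (y ↔ ~z)) ↔ ((z ∨ y) → (z → z))) ↔ ~((~z → z) ↔ (~x ↔ (y ∨ x)))) = 1 ↔ 0 = 0
~z = ~1/7 = 0
y → y = 4/7 → 4/7 = 1
(y → y) → y = 1 → 4/7 = 4/7
~z ∨ ((y → y) → y) = 0 ∨ 4/7 = 4/7
z ∨ x = 1/7 ∨ 6/7 = 6/7
z → x = 1/7 → 6/7 = 1
y → (z → x) = 4/7 → 1 = 1
(z ∨ x) ∨ (y → (z → x)) = 6/7 ∨ 1 = 1
z → z = 1/7 → 1/7 = 1
x → (z → z) = 6/7 → 1 = 1
y ↔ z = 4/7 ↔ 1/7 = 1/7
y → x = 4/7 → 6/7 = 1
(y ↔ z) ∨ (y → x) = 1/7 ∨ 1 = 1
(x → (z → z)) ∨ ((y ↔ z) ∨ (y → x)) = 1 ∨ 1 = 1
((z ∨ x) ∨ (y → (z → x))) → ((x → (z → z)) ∨ ((y ↔ z) ∨ (y → x))) = 1 → 1 = 1
(~z ∨ ((y → y) → y)) ↔ (((z ∨ x) ∨ (y → (z → x))) → ((x → (z → z)) ∨ ((y ↔ z) ∨ (y → x)))) = 4/7 ↔ 1 = 4/7
y → x = 4/7 → 6/7 = 1
~z = ~1/7 = 0
(y → x) ∨ ~z = 1 ∨ 0 = 1
~x = ~6/7 = 0
~x ∨ x = 0 ∨ 6/7 = 6/7
((y → x) ∨ ~z) ↔ (~x ∨ x) = 1 ↔ 6/7 = 6/7
x ∨ x = 6/7 ∨ 6/7 = 6/7
x ↔ (x ∨ x) = 6/7 ↔ 6/7 = 1
~(x ↔ (x ∨ x)) = ~1 = 0
(((y → x) ∨ ~z) ↔ (~x ∨ x)) ↔ ~(x ↔ (x ∨ x)) = 6/7 ↔ 0 = 0
x ↔ x = 6/7 ↔ 6/7 = 1
x ↔ y = 6/7 ↔ 4/7 = 4/7
(x ↔ x) ∨ (x ↔ y) = 1 ∨ 4/7 = 1
z → x = 1/7 → 6/7 = 1
x ∨ (z → x) = 6/7 ∨ 1 = 1
~(x ∨ (z → x)) = ~1 = 0
((x ↔ x) ∨ (x ↔ y)) → ~(x ∨ (z → x)) = 1 → 0 = 0
((((y → x) ∨ ~z) ↔ (~x ∨ x)) ↔ ~(x ↔ (x ∨ x))) → (((x ↔ x) ∨ (x ↔ y)) → ~(x ∨ (z → x))) = 0 → 0 = 1
((~z ∨ ((y → y) → y)) ↔ (((z ∨ x) ∨ (y → (z → x))) → ((x → (z → z)) ∨ ((y ↔ z) ∨ (y → x))))) ↔ (((((y → x) ∨ ~z) ↔ (~x ∨ x)) ↔ ~(x ↔ (x ∨ x))) → (((x ↔ x) ∨ (x ↔ y)) → ~(x ∨ (z → x)))) = 4/7 ↔ 1 = 4/7
((((z ∨ ~z) → (~z ↔ (~z ↔ (y ↔ x)))) ∨ (~((y ∨ z) → x) → ((z ↔ x) ∨ (x → z)))) ↔ (((x ↔ (y ↔ ~z)) ↔ ((z ∨ y) → (z → z))) ↔ ~((~z → z) ↔ (~x ↔ (y ∨ x))))) ∨ (((~z ∨ ((y → y) → y)) ↔ (((z ∨ x) ∨ (y → (z → x))) → ((x → (z → z)) ∨ ((y ↔ z) ∨ (y → x))))) ↔ (((((y → x) ∨ ~z) ↔ (~x ∨ x)) ↔ ~(x ↔ (x ∨ x))) → (((x ↔ x) ∨ (x ↔ y)) → ~(x ∨ (z → x))))) = 0 ∨ 4/7 = 4/7

4/7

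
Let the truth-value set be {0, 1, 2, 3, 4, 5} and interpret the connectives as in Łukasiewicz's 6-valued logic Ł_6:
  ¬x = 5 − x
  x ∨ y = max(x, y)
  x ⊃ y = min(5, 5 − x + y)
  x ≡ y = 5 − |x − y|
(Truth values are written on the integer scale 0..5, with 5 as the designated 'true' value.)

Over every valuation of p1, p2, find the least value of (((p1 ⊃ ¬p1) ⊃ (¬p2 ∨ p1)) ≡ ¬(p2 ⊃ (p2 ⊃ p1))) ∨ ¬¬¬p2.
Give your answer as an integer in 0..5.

0

Take p1 = 0, p2 = 5:
¬p1 = ¬0 = 5
p1 ⊃ ¬p1 = 0 ⊃ 5 = 5
¬p2 = ¬5 = 0
¬p2 ∨ p1 = 0 ∨ 0 = 0
(p1 ⊃ ¬p1) ⊃ (¬p2 ∨ p1) = 5 ⊃ 0 = 0
p2 ⊃ p1 = 5 ⊃ 0 = 0
p2 ⊃ (p2 ⊃ p1) = 5 ⊃ 0 = 0
¬(p2 ⊃ (p2 ⊃ p1)) = ¬0 = 5
((p1 ⊃ ¬p1) ⊃ (¬p2 ∨ p1)) ≡ ¬(p2 ⊃ (p2 ⊃ p1)) = 0 ≡ 5 = 0
¬p2 = ¬5 = 0
¬¬p2 = ¬0 = 5
¬¬¬p2 = ¬5 = 0
(((p1 ⊃ ¬p1) ⊃ (¬p2 ∨ p1)) ≡ ¬(p2 ⊃ (p2 ⊃ p1))) ∨ ¬¬¬p2 = 0 ∨ 0 = 0
No assignment yields a value below 0, so this is the minimum.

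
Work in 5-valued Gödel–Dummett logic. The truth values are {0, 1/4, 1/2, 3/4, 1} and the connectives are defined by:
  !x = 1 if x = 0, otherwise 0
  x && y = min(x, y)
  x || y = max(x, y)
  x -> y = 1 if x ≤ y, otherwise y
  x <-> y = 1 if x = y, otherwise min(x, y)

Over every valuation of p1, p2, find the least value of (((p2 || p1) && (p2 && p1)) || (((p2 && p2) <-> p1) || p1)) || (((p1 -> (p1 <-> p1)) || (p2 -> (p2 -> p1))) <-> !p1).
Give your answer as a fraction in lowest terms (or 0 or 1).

1/4

Take p1 = 1/4, p2 = 0:
p2 || p1 = 0 || 1/4 = 1/4
p2 && p1 = 0 && 1/4 = 0
(p2 || p1) && (p2 && p1) = 1/4 && 0 = 0
p2 && p2 = 0 && 0 = 0
(p2 && p2) <-> p1 = 0 <-> 1/4 = 0
((p2 && p2) <-> p1) || p1 = 0 || 1/4 = 1/4
((p2 || p1) && (p2 && p1)) || (((p2 && p2) <-> p1) || p1) = 0 || 1/4 = 1/4
p1 <-> p1 = 1/4 <-> 1/4 = 1
p1 -> (p1 <-> p1) = 1/4 -> 1 = 1
p2 -> p1 = 0 -> 1/4 = 1
p2 -> (p2 -> p1) = 0 -> 1 = 1
(p1 -> (p1 <-> p1)) || (p2 -> (p2 -> p1)) = 1 || 1 = 1
!p1 = !1/4 = 0
((p1 -> (p1 <-> p1)) || (p2 -> (p2 -> p1))) <-> !p1 = 1 <-> 0 = 0
(((p2 || p1) && (p2 && p1)) || (((p2 && p2) <-> p1) || p1)) || (((p1 -> (p1 <-> p1)) || (p2 -> (p2 -> p1))) <-> !p1) = 1/4 || 0 = 1/4
No assignment yields a value below 1/4, so this is the minimum.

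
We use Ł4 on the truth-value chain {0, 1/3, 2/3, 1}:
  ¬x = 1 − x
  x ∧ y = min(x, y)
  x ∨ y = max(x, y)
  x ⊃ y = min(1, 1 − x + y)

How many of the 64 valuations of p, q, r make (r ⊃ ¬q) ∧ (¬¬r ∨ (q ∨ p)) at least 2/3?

44

value 1: 16 assignments (counts)
value 2/3: 28 assignments (counts)
value 1/3: 15 assignments
value 0: 5 assignments
So 44 of the 64 assignments meet the threshold.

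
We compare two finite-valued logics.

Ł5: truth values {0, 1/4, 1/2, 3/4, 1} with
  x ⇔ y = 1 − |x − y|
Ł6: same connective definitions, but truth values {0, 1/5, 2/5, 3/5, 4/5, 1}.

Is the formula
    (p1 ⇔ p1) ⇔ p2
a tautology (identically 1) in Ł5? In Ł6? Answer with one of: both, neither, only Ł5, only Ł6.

In Ł5: at p1 = 0, p2 = 0 the value is 0 — not a tautology.
In Ł6: at p1 = 0, p2 = 0 the value is 0 — not a tautology.

neither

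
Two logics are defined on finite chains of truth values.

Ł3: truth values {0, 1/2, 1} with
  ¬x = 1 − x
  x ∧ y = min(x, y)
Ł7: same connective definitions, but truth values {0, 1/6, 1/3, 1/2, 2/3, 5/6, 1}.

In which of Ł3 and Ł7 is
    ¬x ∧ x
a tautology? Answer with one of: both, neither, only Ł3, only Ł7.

neither

In Ł3: at x = 0 the value is 0 — not a tautology.
In Ł7: at x = 0 the value is 0 — not a tautology.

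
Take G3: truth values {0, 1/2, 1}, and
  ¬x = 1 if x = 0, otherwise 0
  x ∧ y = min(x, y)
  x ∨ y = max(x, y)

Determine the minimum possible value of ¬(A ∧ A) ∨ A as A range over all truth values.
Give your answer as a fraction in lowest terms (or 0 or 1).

1/2

Take A = 1/2:
A ∧ A = 1/2 ∧ 1/2 = 1/2
¬(A ∧ A) = ¬1/2 = 0
¬(A ∧ A) ∨ A = 0 ∨ 1/2 = 1/2
No assignment yields a value below 1/2, so this is the minimum.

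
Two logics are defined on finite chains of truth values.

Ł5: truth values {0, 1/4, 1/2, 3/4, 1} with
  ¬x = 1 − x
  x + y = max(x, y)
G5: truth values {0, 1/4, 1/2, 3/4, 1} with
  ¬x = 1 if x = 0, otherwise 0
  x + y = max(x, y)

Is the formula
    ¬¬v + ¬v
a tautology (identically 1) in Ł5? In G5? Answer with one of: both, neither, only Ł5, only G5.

only G5

In Ł5: at v = 1/4 the value is 3/4 — not a tautology.
In G5: every assignment gives 1 — tautology.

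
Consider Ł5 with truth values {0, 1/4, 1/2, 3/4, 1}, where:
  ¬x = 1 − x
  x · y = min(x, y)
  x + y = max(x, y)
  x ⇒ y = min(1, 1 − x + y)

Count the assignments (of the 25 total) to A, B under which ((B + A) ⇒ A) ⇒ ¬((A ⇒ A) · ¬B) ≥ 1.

value 1: 9 assignments (counts)
value 3/4: 3 assignments
value 1/2: 4 assignments
value 1/4: 4 assignments
value 0: 5 assignments
So 9 of the 25 assignments meet the threshold.

9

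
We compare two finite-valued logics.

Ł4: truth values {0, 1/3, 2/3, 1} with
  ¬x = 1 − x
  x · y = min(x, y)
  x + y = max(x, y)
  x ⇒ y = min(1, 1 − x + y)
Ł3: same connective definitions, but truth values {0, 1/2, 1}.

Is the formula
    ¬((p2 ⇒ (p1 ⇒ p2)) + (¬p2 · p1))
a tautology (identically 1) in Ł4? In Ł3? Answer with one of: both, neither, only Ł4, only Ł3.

In Ł4: at p1 = 0, p2 = 0 the value is 0 — not a tautology.
In Ł3: at p1 = 0, p2 = 0 the value is 0 — not a tautology.

neither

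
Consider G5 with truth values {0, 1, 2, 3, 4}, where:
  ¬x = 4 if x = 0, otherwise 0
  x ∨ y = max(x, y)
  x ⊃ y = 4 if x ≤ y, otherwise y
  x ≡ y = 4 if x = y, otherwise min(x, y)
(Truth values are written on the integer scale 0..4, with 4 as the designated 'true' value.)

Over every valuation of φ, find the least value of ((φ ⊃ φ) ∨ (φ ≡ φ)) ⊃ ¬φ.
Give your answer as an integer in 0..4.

Take φ = 1:
φ ⊃ φ = 1 ⊃ 1 = 4
φ ≡ φ = 1 ≡ 1 = 4
(φ ⊃ φ) ∨ (φ ≡ φ) = 4 ∨ 4 = 4
¬φ = ¬1 = 0
((φ ⊃ φ) ∨ (φ ≡ φ)) ⊃ ¬φ = 4 ⊃ 0 = 0
No assignment yields a value below 0, so this is the minimum.

0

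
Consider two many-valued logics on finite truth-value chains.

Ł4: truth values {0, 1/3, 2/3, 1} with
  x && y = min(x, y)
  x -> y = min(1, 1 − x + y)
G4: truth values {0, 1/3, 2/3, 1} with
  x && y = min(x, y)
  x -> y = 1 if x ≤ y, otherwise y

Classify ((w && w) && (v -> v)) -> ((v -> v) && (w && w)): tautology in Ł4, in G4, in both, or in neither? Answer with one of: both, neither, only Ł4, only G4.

both

In Ł4: every assignment gives 1 — tautology.
In G4: every assignment gives 1 — tautology.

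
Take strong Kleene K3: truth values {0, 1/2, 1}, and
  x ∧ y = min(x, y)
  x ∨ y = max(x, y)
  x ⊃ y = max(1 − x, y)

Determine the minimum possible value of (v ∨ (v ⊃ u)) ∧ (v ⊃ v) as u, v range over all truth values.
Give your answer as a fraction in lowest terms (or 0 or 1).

1/2

Take u = 0, v = 1/2:
v ⊃ u = 1/2 ⊃ 0 = 1/2
v ∨ (v ⊃ u) = 1/2 ∨ 1/2 = 1/2
v ⊃ v = 1/2 ⊃ 1/2 = 1/2
(v ∨ (v ⊃ u)) ∧ (v ⊃ v) = 1/2 ∧ 1/2 = 1/2
No assignment yields a value below 1/2, so this is the minimum.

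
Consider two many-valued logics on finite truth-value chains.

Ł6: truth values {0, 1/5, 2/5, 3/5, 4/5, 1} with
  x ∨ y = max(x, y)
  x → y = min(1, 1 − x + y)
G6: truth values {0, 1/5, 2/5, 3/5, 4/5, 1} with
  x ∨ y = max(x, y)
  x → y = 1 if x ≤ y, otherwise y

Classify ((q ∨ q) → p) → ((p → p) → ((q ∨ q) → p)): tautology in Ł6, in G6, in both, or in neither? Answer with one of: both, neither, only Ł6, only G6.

In Ł6: every assignment gives 1 — tautology.
In G6: every assignment gives 1 — tautology.

both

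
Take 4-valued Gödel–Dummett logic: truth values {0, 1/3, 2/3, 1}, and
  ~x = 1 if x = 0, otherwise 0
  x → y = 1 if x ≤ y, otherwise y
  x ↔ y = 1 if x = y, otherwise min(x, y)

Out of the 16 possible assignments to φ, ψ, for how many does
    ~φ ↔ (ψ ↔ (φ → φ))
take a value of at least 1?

φ = 0, ψ = 0 ↦ 0  <
φ = 0, ψ = 1/3 ↦ 1/3  <
φ = 0, ψ = 2/3 ↦ 2/3  <
φ = 0, ψ = 1 ↦ 1  ≥
φ = 1/3, ψ = 0 ↦ 1  ≥
φ = 1/3, ψ = 1/3 ↦ 0  <
φ = 1/3, ψ = 2/3 ↦ 0  <
φ = 1/3, ψ = 1 ↦ 0  <
φ = 2/3, ψ = 0 ↦ 1  ≥
φ = 2/3, ψ = 1/3 ↦ 0  <
φ = 2/3, ψ = 2/3 ↦ 0  <
φ = 2/3, ψ = 1 ↦ 0  <
φ = 1, ψ = 0 ↦ 1  ≥
φ = 1, ψ = 1/3 ↦ 0  <
φ = 1, ψ = 2/3 ↦ 0  <
φ = 1, ψ = 1 ↦ 0  <
So 4 of the 16 assignments meet the threshold.

4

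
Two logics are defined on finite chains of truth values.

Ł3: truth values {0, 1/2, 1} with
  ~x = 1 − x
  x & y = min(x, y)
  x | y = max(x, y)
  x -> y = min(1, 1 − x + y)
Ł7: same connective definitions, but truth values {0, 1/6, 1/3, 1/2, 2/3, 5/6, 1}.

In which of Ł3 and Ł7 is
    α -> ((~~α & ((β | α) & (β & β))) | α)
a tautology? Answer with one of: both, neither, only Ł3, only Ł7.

both

In Ł3: every assignment gives 1 — tautology.
In Ł7: every assignment gives 1 — tautology.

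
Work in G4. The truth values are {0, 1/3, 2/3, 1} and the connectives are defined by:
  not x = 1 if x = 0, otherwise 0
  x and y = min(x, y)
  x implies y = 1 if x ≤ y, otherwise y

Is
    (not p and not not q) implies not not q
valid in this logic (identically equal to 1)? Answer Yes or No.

p = 0, q = 0 ↦ 1
p = 0, q = 1/3 ↦ 1
p = 0, q = 2/3 ↦ 1
p = 0, q = 1 ↦ 1
p = 1/3, q = 0 ↦ 1
p = 1/3, q = 1/3 ↦ 1
p = 1/3, q = 2/3 ↦ 1
p = 1/3, q = 1 ↦ 1
p = 2/3, q = 0 ↦ 1
p = 2/3, q = 1/3 ↦ 1
p = 2/3, q = 2/3 ↦ 1
p = 2/3, q = 1 ↦ 1
p = 1, q = 0 ↦ 1
p = 1, q = 1/3 ↦ 1
p = 1, q = 2/3 ↦ 1
p = 1, q = 1 ↦ 1
Every assignment gives a value ≥ 1.

Yes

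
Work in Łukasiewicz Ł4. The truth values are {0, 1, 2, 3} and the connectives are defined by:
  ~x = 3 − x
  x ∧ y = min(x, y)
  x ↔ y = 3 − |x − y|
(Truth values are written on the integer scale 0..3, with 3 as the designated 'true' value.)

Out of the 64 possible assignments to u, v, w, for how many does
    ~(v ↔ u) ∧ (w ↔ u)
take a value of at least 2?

value 3: 2 assignments (counts)
value 2: 12 assignments (counts)
value 1: 28 assignments
value 0: 22 assignments
So 14 of the 64 assignments meet the threshold.

14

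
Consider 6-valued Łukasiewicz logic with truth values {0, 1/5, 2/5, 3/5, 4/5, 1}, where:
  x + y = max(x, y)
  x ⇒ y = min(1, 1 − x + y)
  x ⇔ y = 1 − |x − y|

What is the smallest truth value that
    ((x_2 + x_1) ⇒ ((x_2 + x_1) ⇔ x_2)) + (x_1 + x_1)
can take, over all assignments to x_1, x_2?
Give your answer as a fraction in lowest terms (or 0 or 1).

Take x_1 = 3/5, x_2 = 0:
x_2 + x_1 = 0 + 3/5 = 3/5
x_2 + x_1 = 0 + 3/5 = 3/5
(x_2 + x_1) ⇔ x_2 = 3/5 ⇔ 0 = 2/5
(x_2 + x_1) ⇒ ((x_2 + x_1) ⇔ x_2) = 3/5 ⇒ 2/5 = 4/5
x_1 + x_1 = 3/5 + 3/5 = 3/5
((x_2 + x_1) ⇒ ((x_2 + x_1) ⇔ x_2)) + (x_1 + x_1) = 4/5 + 3/5 = 4/5
No assignment yields a value below 4/5, so this is the minimum.

4/5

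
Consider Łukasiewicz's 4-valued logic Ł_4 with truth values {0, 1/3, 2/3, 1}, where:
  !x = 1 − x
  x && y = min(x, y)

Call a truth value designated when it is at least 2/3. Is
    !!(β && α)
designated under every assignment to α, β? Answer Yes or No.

Counterexample: take α = 0, β = 0.
β && α = 0 && 0 = 0
!(β && α) = !0 = 1
!!(β && α) = !1 = 0
This gives 0, which is below 2/3.

No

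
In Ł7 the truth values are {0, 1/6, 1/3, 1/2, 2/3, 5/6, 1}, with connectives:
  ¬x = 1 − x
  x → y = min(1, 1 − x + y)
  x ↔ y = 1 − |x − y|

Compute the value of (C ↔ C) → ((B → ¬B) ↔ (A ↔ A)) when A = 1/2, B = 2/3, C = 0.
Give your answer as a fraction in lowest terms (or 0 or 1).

C ↔ C = 0 ↔ 0 = 1
¬B = ¬2/3 = 1/3
B → ¬B = 2/3 → 1/3 = 2/3
A ↔ A = 1/2 ↔ 1/2 = 1
(B → ¬B) ↔ (A ↔ A) = 2/3 ↔ 1 = 2/3
(C ↔ C) → ((B → ¬B) ↔ (A ↔ A)) = 1 → 2/3 = 2/3

2/3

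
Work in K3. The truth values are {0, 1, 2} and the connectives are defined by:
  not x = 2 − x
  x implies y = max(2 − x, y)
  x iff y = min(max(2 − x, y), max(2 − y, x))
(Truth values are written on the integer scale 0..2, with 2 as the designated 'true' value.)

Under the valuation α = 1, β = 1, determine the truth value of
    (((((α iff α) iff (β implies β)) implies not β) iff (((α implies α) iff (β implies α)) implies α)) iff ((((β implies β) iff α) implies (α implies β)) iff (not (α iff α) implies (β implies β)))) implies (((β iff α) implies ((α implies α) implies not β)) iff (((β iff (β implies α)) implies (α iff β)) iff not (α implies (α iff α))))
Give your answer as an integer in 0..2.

1

α iff α = 1 iff 1 = 1
β implies β = 1 implies 1 = 1
(α iff α) iff (β implies β) = 1 iff 1 = 1
not β = not 1 = 1
((α iff α) iff (β implies β)) implies not β = 1 implies 1 = 1
α implies α = 1 implies 1 = 1
β implies α = 1 implies 1 = 1
(α implies α) iff (β implies α) = 1 iff 1 = 1
((α implies α) iff (β implies α)) implies α = 1 implies 1 = 1
(((α iff α) iff (β implies β)) implies not β) iff (((α implies α) iff (β implies α)) implies α) = 1 iff 1 = 1
β implies β = 1 implies 1 = 1
(β implies β) iff α = 1 iff 1 = 1
α implies β = 1 implies 1 = 1
((β implies β) iff α) implies (α implies β) = 1 implies 1 = 1
α iff α = 1 iff 1 = 1
not (α iff α) = not 1 = 1
β implies β = 1 implies 1 = 1
not (α iff α) implies (β implies β) = 1 implies 1 = 1
(((β implies β) iff α) implies (α implies β)) iff (not (α iff α) implies (β implies β)) = 1 iff 1 = 1
((((α iff α) iff (β implies β)) implies not β) iff (((α implies α) iff (β implies α)) implies α)) iff ((((β implies β) iff α) implies (α implies β)) iff (not (α iff α) implies (β implies β))) = 1 iff 1 = 1
β iff α = 1 iff 1 = 1
α implies α = 1 implies 1 = 1
not β = not 1 = 1
(α implies α) implies not β = 1 implies 1 = 1
(β iff α) implies ((α implies α) implies not β) = 1 implies 1 = 1
β implies α = 1 implies 1 = 1
β iff (β implies α) = 1 iff 1 = 1
α iff β = 1 iff 1 = 1
(β iff (β implies α)) implies (α iff β) = 1 implies 1 = 1
α iff α = 1 iff 1 = 1
α implies (α iff α) = 1 implies 1 = 1
not (α implies (α iff α)) = not 1 = 1
((β iff (β implies α)) implies (α iff β)) iff not (α implies (α iff α)) = 1 iff 1 = 1
((β iff α) implies ((α implies α) implies not β)) iff (((β iff (β implies α)) implies (α iff β)) iff not (α implies (α iff α))) = 1 iff 1 = 1
(((((α iff α) iff (β implies β)) implies not β) iff (((α implies α) iff (β implies α)) implies α)) iff ((((β implies β) iff α) implies (α implies β)) iff (not (α iff α) implies (β implies β)))) implies (((β iff α) implies ((α implies α) implies not β)) iff (((β iff (β implies α)) implies (α iff β)) iff not (α implies (α iff α)))) = 1 implies 1 = 1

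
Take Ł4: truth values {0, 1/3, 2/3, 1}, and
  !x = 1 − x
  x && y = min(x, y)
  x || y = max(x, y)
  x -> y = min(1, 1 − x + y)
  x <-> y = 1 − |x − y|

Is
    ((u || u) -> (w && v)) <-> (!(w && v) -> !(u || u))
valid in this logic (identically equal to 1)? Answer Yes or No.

Yes

At u = 1, v = 2/3, w = 2/3, for instance:
u || u = 1 || 1 = 1
w && v = 2/3 && 2/3 = 2/3
(u || u) -> (w && v) = 1 -> 2/3 = 2/3
!(w && v) = !2/3 = 1/3
!(u || u) = !1 = 0
!(w && v) -> !(u || u) = 1/3 -> 0 = 2/3
((u || u) -> (w && v)) <-> (!(w && v) -> !(u || u)) = 2/3 <-> 2/3 = 1
and checking the remaining 63 assignments likewise gives ≥ 1 in every case.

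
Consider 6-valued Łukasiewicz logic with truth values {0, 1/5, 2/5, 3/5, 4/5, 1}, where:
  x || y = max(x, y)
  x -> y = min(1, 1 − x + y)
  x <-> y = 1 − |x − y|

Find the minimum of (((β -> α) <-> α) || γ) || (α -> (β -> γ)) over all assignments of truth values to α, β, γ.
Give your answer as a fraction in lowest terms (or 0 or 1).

4/5

Take α = 2/5, β = 4/5, γ = 0:
β -> α = 4/5 -> 2/5 = 3/5
(β -> α) <-> α = 3/5 <-> 2/5 = 4/5
((β -> α) <-> α) || γ = 4/5 || 0 = 4/5
β -> γ = 4/5 -> 0 = 1/5
α -> (β -> γ) = 2/5 -> 1/5 = 4/5
(((β -> α) <-> α) || γ) || (α -> (β -> γ)) = 4/5 || 4/5 = 4/5
No assignment yields a value below 4/5, so this is the minimum.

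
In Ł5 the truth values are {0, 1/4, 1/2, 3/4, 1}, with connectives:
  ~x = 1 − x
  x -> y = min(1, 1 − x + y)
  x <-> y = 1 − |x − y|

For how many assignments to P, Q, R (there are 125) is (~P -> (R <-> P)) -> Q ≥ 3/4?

value 1: 38 assignments (counts)
value 3/4: 24 assignments (counts)
value 1/2: 23 assignments
value 1/4: 21 assignments
value 0: 19 assignments
So 62 of the 125 assignments meet the threshold.

62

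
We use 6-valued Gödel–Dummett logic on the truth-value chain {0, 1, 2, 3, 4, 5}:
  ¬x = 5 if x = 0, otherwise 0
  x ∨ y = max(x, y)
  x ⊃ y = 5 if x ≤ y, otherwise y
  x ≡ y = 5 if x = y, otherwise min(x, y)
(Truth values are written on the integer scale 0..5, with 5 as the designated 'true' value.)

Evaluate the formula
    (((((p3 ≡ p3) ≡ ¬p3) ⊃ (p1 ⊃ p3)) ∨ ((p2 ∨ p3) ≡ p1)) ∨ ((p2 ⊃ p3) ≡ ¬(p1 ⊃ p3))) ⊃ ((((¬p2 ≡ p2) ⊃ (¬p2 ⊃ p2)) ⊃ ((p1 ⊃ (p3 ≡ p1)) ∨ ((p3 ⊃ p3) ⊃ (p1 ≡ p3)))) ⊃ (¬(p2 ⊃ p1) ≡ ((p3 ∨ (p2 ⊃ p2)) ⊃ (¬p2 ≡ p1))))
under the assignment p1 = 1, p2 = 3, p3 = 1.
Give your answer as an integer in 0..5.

5

p3 ≡ p3 = 1 ≡ 1 = 5
¬p3 = ¬1 = 0
(p3 ≡ p3) ≡ ¬p3 = 5 ≡ 0 = 0
p1 ⊃ p3 = 1 ⊃ 1 = 5
((p3 ≡ p3) ≡ ¬p3) ⊃ (p1 ⊃ p3) = 0 ⊃ 5 = 5
p2 ∨ p3 = 3 ∨ 1 = 3
(p2 ∨ p3) ≡ p1 = 3 ≡ 1 = 1
(((p3 ≡ p3) ≡ ¬p3) ⊃ (p1 ⊃ p3)) ∨ ((p2 ∨ p3) ≡ p1) = 5 ∨ 1 = 5
p2 ⊃ p3 = 3 ⊃ 1 = 1
p1 ⊃ p3 = 1 ⊃ 1 = 5
¬(p1 ⊃ p3) = ¬5 = 0
(p2 ⊃ p3) ≡ ¬(p1 ⊃ p3) = 1 ≡ 0 = 0
((((p3 ≡ p3) ≡ ¬p3) ⊃ (p1 ⊃ p3)) ∨ ((p2 ∨ p3) ≡ p1)) ∨ ((p2 ⊃ p3) ≡ ¬(p1 ⊃ p3)) = 5 ∨ 0 = 5
¬p2 = ¬3 = 0
¬p2 ≡ p2 = 0 ≡ 3 = 0
¬p2 = ¬3 = 0
¬p2 ⊃ p2 = 0 ⊃ 3 = 5
(¬p2 ≡ p2) ⊃ (¬p2 ⊃ p2) = 0 ⊃ 5 = 5
p3 ≡ p1 = 1 ≡ 1 = 5
p1 ⊃ (p3 ≡ p1) = 1 ⊃ 5 = 5
p3 ⊃ p3 = 1 ⊃ 1 = 5
p1 ≡ p3 = 1 ≡ 1 = 5
(p3 ⊃ p3) ⊃ (p1 ≡ p3) = 5 ⊃ 5 = 5
(p1 ⊃ (p3 ≡ p1)) ∨ ((p3 ⊃ p3) ⊃ (p1 ≡ p3)) = 5 ∨ 5 = 5
((¬p2 ≡ p2) ⊃ (¬p2 ⊃ p2)) ⊃ ((p1 ⊃ (p3 ≡ p1)) ∨ ((p3 ⊃ p3) ⊃ (p1 ≡ p3))) = 5 ⊃ 5 = 5
p2 ⊃ p1 = 3 ⊃ 1 = 1
¬(p2 ⊃ p1) = ¬1 = 0
p2 ⊃ p2 = 3 ⊃ 3 = 5
p3 ∨ (p2 ⊃ p2) = 1 ∨ 5 = 5
¬p2 = ¬3 = 0
¬p2 ≡ p1 = 0 ≡ 1 = 0
(p3 ∨ (p2 ⊃ p2)) ⊃ (¬p2 ≡ p1) = 5 ⊃ 0 = 0
¬(p2 ⊃ p1) ≡ ((p3 ∨ (p2 ⊃ p2)) ⊃ (¬p2 ≡ p1)) = 0 ≡ 0 = 5
(((¬p2 ≡ p2) ⊃ (¬p2 ⊃ p2)) ⊃ ((p1 ⊃ (p3 ≡ p1)) ∨ ((p3 ⊃ p3) ⊃ (p1 ≡ p3)))) ⊃ (¬(p2 ⊃ p1) ≡ ((p3 ∨ (p2 ⊃ p2)) ⊃ (¬p2 ≡ p1))) = 5 ⊃ 5 = 5
(((((p3 ≡ p3) ≡ ¬p3) ⊃ (p1 ⊃ p3)) ∨ ((p2 ∨ p3) ≡ p1)) ∨ ((p2 ⊃ p3) ≡ ¬(p1 ⊃ p3))) ⊃ ((((¬p2 ≡ p2) ⊃ (¬p2 ⊃ p2)) ⊃ ((p1 ⊃ (p3 ≡ p1)) ∨ ((p3 ⊃ p3) ⊃ (p1 ≡ p3)))) ⊃ (¬(p2 ⊃ p1) ≡ ((p3 ∨ (p2 ⊃ p2)) ⊃ (¬p2 ≡ p1)))) = 5 ⊃ 5 = 5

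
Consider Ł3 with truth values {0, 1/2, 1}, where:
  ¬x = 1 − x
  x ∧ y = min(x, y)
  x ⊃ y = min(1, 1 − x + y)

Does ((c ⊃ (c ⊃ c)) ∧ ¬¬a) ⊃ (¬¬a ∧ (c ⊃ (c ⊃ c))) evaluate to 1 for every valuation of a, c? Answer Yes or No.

Yes

a = 0, c = 0 ↦ 1
a = 0, c = 1/2 ↦ 1
a = 0, c = 1 ↦ 1
a = 1/2, c = 0 ↦ 1
a = 1/2, c = 1/2 ↦ 1
a = 1/2, c = 1 ↦ 1
a = 1, c = 0 ↦ 1
a = 1, c = 1/2 ↦ 1
a = 1, c = 1 ↦ 1
Every assignment gives a value ≥ 1.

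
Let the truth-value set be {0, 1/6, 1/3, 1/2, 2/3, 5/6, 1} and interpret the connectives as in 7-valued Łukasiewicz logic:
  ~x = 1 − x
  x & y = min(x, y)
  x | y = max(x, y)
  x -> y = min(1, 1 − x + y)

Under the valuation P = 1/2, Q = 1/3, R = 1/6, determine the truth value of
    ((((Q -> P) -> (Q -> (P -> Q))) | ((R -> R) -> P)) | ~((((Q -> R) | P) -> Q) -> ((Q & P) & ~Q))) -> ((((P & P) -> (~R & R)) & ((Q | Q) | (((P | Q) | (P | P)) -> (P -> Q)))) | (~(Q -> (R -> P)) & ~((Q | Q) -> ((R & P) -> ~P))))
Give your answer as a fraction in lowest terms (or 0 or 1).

2/3

Q -> P = 1/3 -> 1/2 = 1
P -> Q = 1/2 -> 1/3 = 5/6
Q -> (P -> Q) = 1/3 -> 5/6 = 1
(Q -> P) -> (Q -> (P -> Q)) = 1 -> 1 = 1
R -> R = 1/6 -> 1/6 = 1
(R -> R) -> P = 1 -> 1/2 = 1/2
((Q -> P) -> (Q -> (P -> Q))) | ((R -> R) -> P) = 1 | 1/2 = 1
Q -> R = 1/3 -> 1/6 = 5/6
(Q -> R) | P = 5/6 | 1/2 = 5/6
((Q -> R) | P) -> Q = 5/6 -> 1/3 = 1/2
Q & P = 1/3 & 1/2 = 1/3
~Q = ~1/3 = 2/3
(Q & P) & ~Q = 1/3 & 2/3 = 1/3
(((Q -> R) | P) -> Q) -> ((Q & P) & ~Q) = 1/2 -> 1/3 = 5/6
~((((Q -> R) | P) -> Q) -> ((Q & P) & ~Q)) = ~5/6 = 1/6
(((Q -> P) -> (Q -> (P -> Q))) | ((R -> R) -> P)) | ~((((Q -> R) | P) -> Q) -> ((Q & P) & ~Q)) = 1 | 1/6 = 1
P & P = 1/2 & 1/2 = 1/2
~R = ~1/6 = 5/6
~R & R = 5/6 & 1/6 = 1/6
(P & P) -> (~R & R) = 1/2 -> 1/6 = 2/3
Q | Q = 1/3 | 1/3 = 1/3
P | Q = 1/2 | 1/3 = 1/2
P | P = 1/2 | 1/2 = 1/2
(P | Q) | (P | P) = 1/2 | 1/2 = 1/2
P -> Q = 1/2 -> 1/3 = 5/6
((P | Q) | (P | P)) -> (P -> Q) = 1/2 -> 5/6 = 1
(Q | Q) | (((P | Q) | (P | P)) -> (P -> Q)) = 1/3 | 1 = 1
((P & P) -> (~R & R)) & ((Q | Q) | (((P | Q) | (P | P)) -> (P -> Q))) = 2/3 & 1 = 2/3
R -> P = 1/6 -> 1/2 = 1
Q -> (R -> P) = 1/3 -> 1 = 1
~(Q -> (R -> P)) = ~1 = 0
Q | Q = 1/3 | 1/3 = 1/3
R & P = 1/6 & 1/2 = 1/6
~P = ~1/2 = 1/2
(R & P) -> ~P = 1/6 -> 1/2 = 1
(Q | Q) -> ((R & P) -> ~P) = 1/3 -> 1 = 1
~((Q | Q) -> ((R & P) -> ~P)) = ~1 = 0
~(Q -> (R -> P)) & ~((Q | Q) -> ((R & P) -> ~P)) = 0 & 0 = 0
(((P & P) -> (~R & R)) & ((Q | Q) | (((P | Q) | (P | P)) -> (P -> Q)))) | (~(Q -> (R -> P)) & ~((Q | Q) -> ((R & P) -> ~P))) = 2/3 | 0 = 2/3
((((Q -> P) -> (Q -> (P -> Q))) | ((R -> R) -> P)) | ~((((Q -> R) | P) -> Q) -> ((Q & P) & ~Q))) -> ((((P & P) -> (~R & R)) & ((Q | Q) | (((P | Q) | (P | P)) -> (P -> Q)))) | (~(Q -> (R -> P)) & ~((Q | Q) -> ((R & P) -> ~P)))) = 1 -> 2/3 = 2/3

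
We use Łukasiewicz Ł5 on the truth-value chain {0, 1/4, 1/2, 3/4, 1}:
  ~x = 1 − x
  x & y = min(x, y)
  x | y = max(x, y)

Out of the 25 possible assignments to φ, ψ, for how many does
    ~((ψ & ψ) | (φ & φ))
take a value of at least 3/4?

4

value 1: 1 assignment (counts)
value 3/4: 3 assignments (counts)
value 1/2: 5 assignments
value 1/4: 7 assignments
value 0: 9 assignments
So 4 of the 25 assignments meet the threshold.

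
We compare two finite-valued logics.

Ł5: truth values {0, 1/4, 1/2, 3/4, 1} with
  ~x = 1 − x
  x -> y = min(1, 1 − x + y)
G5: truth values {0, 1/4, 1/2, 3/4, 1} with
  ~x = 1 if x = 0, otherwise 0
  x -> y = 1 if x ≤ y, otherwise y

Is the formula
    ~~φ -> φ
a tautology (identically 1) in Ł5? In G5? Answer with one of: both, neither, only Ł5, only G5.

In Ł5: every assignment gives 1 — tautology.
In G5: at φ = 1/4 the value is 1/4 — not a tautology.

only Ł5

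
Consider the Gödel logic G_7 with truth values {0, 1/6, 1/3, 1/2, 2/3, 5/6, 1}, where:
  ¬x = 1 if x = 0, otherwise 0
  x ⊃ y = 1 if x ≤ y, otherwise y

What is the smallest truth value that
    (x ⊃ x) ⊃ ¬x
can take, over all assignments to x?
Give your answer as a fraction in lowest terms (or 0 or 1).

Take x = 1/6:
x ⊃ x = 1/6 ⊃ 1/6 = 1
¬x = ¬1/6 = 0
(x ⊃ x) ⊃ ¬x = 1 ⊃ 0 = 0
No assignment yields a value below 0, so this is the minimum.

0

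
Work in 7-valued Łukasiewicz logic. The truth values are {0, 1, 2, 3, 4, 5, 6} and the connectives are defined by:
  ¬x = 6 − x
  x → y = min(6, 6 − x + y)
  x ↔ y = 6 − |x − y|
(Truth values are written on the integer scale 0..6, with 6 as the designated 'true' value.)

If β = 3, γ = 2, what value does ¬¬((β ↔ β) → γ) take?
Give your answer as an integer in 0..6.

β ↔ β = 3 ↔ 3 = 6
(β ↔ β) → γ = 6 → 2 = 2
¬((β ↔ β) → γ) = ¬2 = 4
¬¬((β ↔ β) → γ) = ¬4 = 2

2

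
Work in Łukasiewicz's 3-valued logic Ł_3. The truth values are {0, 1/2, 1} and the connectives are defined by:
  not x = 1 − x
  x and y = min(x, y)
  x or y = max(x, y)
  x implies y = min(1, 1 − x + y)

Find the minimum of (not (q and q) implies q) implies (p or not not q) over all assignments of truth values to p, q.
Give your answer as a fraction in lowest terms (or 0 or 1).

Take p = 0, q = 1/2:
q and q = 1/2 and 1/2 = 1/2
not (q and q) = not 1/2 = 1/2
not (q and q) implies q = 1/2 implies 1/2 = 1
not q = not 1/2 = 1/2
not not q = not 1/2 = 1/2
p or not not q = 0 or 1/2 = 1/2
(not (q and q) implies q) implies (p or not not q) = 1 implies 1/2 = 1/2
No assignment yields a value below 1/2, so this is the minimum.

1/2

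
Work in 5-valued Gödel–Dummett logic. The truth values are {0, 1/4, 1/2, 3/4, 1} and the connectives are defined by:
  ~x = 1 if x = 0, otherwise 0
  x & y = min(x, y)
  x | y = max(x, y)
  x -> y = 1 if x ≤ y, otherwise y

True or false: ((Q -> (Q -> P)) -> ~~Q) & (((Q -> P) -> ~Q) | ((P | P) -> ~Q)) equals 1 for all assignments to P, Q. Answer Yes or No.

Counterexample: take P = 0, Q = 0.
Q -> P = 0 -> 0 = 1
Q -> (Q -> P) = 0 -> 1 = 1
~Q = ~0 = 1
~~Q = ~1 = 0
(Q -> (Q -> P)) -> ~~Q = 1 -> 0 = 0
Q -> P = 0 -> 0 = 1
~Q = ~0 = 1
(Q -> P) -> ~Q = 1 -> 1 = 1
P | P = 0 | 0 = 0
~Q = ~0 = 1
(P | P) -> ~Q = 0 -> 1 = 1
((Q -> P) -> ~Q) | ((P | P) -> ~Q) = 1 | 1 = 1
((Q -> (Q -> P)) -> ~~Q) & (((Q -> P) -> ~Q) | ((P | P) -> ~Q)) = 0 & 1 = 0
This gives 0 ≠ 1.

No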